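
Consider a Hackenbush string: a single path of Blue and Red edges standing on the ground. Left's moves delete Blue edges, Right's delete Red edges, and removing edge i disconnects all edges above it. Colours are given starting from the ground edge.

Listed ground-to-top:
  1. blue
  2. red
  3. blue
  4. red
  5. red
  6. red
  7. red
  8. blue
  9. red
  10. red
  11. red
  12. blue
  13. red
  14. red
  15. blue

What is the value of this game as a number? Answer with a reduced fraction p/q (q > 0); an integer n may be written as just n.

8467/16384

Build val(s[:k]) for k = 1..15, string s = blue red blue red red red red blue red red red blue red red blue.
val_1 [b]  L=[0]  R=[·]  gives 1
val_2 [br]  L=[0]  R=[1]  gives 1/2
val_3 [brb]  L=[0,1/2]  R=[1]  gives 3/4
val_4 [brbr]  L=[0,1/2]  R=[3/4,1]  gives 5/8
val_5 [brbrr]  L=[0,1/2]  R=[5/8,3/4,1]  gives 9/16
val_6 [brbrrr]  L=[0,1/2]  R=[9/16,5/8,3/4,1]  gives 17/32
val_7 [brbrrrr]  L=[0,1/2]  R=[17/32,9/16,5/8,3/4,1]  gives 33/64
val_8 [brbrrrrb]  L=[0,1/2,33/64]  R=[17/32,9/16,5/8,3/4,1]  gives 67/128
val_9 [brbrrrrbr]  L=[0,1/2,33/64]  R=[67/128,17/32,9/16,5/8,3/4,1]  gives 133/256
val_10 [brbrrrrbrr]  L=[0,1/2,33/64]  R=[133/256,67/128,17/32,9/16,5/8,3/4,1]  gives 265/512
val_11 [brbrrrrbrrr]  L=[0,1/2,33/64]  R=[265/512,133/256,67/128,17/32,9/16,5/8,3/4,1]  gives 529/1024
val_12 [brbrrrrbrrrb]  L=[0,1/2,33/64,529/1024]  R=[265/512,133/256,67/128,17/32,9/16,5/8,3/4,1]  gives 1059/2048
val_13 [brbrrrrbrrrbr]  L=[0,1/2,33/64,529/1024]  R=[1059/2048,265/512,133/256,67/128,17/32,9/16,5/8,3/4,1]  gives 2117/4096
val_14 [brbrrrrbrrrbrr]  L=[0,1/2,33/64,529/1024]  R=[2117/4096,1059/2048,265/512,133/256,67/128,17/32,9/16,5/8,3/4,1]  gives 4233/8192
val_15 [brbrrrrbrrrbrrb]  L=[0,1/2,33/64,529/1024,4233/8192]  R=[2117/4096,1059/2048,265/512,133/256,67/128,17/32,9/16,5/8,3/4,1]  gives 8467/16384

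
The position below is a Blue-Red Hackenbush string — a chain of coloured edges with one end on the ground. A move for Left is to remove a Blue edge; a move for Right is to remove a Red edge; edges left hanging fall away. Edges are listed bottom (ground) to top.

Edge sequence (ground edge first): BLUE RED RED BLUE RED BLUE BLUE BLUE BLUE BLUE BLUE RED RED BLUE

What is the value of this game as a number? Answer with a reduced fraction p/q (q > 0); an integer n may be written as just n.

3059/8192

Prefix values for BLUE RED RED BLUE RED BLUE BLUE BLUE BLUE BLUE BLUE RED RED BLUE via {L|R} + simplicity:
1 of 14 · B · max L 0 · min R +∞ ⇒ 1
2 of 14 · BR · max L 0 · min R 1 ⇒ 1/2
3 of 14 · BRR · max L 0 · min R 1/2 ⇒ 1/4
4 of 14 · BRRB · max L 1/4 · min R 1/2 ⇒ 3/8
5 of 14 · BRRBR · max L 1/4 · min R 3/8 ⇒ 5/16
6 of 14 · BRRBRB · max L 5/16 · min R 3/8 ⇒ 11/32
7 of 14 · BRRBRBB · max L 11/32 · min R 3/8 ⇒ 23/64
8 of 14 · BRRBRBBB · max L 23/64 · min R 3/8 ⇒ 47/128
9 of 14 · BRRBRBBBB · max L 47/128 · min R 3/8 ⇒ 95/256
10 of 14 · BRRBRBBBBB · max L 95/256 · min R 3/8 ⇒ 191/512
11 of 14 · BRRBRBBBBBB · max L 191/512 · min R 3/8 ⇒ 383/1024
12 of 14 · BRRBRBBBBBBR · max L 191/512 · min R 383/1024 ⇒ 765/2048
13 of 14 · BRRBRBBBBBBRR · max L 191/512 · min R 765/2048 ⇒ 1529/4096
14 of 14 · BRRBRBBBBBBRRB · max L 1529/4096 · min R 765/2048 ⇒ 3059/8192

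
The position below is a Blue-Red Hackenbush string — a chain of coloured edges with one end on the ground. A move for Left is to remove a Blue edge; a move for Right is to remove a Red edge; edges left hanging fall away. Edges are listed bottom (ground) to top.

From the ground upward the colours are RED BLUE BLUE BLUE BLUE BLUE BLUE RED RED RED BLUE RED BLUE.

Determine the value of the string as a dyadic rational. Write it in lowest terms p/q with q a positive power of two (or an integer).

-117/4096

step 1: add RED to get R; options L={  } R={ 0 } gives -1
step 2: add BLUE to get RB; options L={ -1 } R={ 0 } gives -1/2
step 3: add BLUE to get RBB; options L={ -1 -1/2 } R={ 0 } gives -1/4
step 4: add BLUE to get RBBB; options L={ -1 -1/2 -1/4 } R={ 0 } gives -1/8
step 5: add BLUE to get RBBBB; options L={ -1 -1/2 -1/4 -1/8 } R={ 0 } gives -1/16
step 6: add BLUE to get RBBBBB; options L={ -1 -1/2 -1/4 -1/8 -1/16 } R={ 0 } gives -1/32
step 7: add BLUE to get RBBBBBB; options L={ -1 -1/2 -1/4 -1/8 -1/16 -1/32 } R={ 0 } gives -1/64
step 8: add RED to get RBBBBBBR; options L={ -1 -1/2 -1/4 -1/8 -1/16 -1/32 } R={ -1/64 0 } gives -3/128
step 9: add RED to get RBBBBBBRR; options L={ -1 -1/2 -1/4 -1/8 -1/16 -1/32 } R={ -3/128 -1/64 0 } gives -7/256
step 10: add RED to get RBBBBBBRRR; options L={ -1 -1/2 -1/4 -1/8 -1/16 -1/32 } R={ -7/256 -3/128 -1/64 0 } gives -15/512
step 11: add BLUE to get RBBBBBBRRRB; options L={ -1 -1/2 -1/4 -1/8 -1/16 -1/32 -15/512 } R={ -7/256 -3/128 -1/64 0 } gives -29/1024
step 12: add RED to get RBBBBBBRRRBR; options L={ -1 -1/2 -1/4 -1/8 -1/16 -1/32 -15/512 } R={ -29/1024 -7/256 -3/128 -1/64 0 } gives -59/2048
step 13: add BLUE to get RBBBBBBRRRBRB; options L={ -1 -1/2 -1/4 -1/8 -1/16 -1/32 -15/512 -59/2048 } R={ -29/1024 -7/256 -3/128 -1/64 0 } gives -117/4096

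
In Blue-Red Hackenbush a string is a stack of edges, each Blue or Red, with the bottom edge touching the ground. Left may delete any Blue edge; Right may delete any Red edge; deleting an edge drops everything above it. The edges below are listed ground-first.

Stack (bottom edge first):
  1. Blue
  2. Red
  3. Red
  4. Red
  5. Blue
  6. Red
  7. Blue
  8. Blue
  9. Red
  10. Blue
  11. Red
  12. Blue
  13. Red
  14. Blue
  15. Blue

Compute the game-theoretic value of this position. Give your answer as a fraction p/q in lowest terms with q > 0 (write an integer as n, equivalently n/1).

2903/16384

B: Left { 0 }, Right { — } so simplest 1
BR: Left { 0 }, Right { 1 } so simplest 1/2
BRR: Left { 0 }, Right { 1/2,1 } so simplest 1/4
BRRR: Left { 0 }, Right { 1/4,1/2,1 } so simplest 1/8
BRRRB: Left { 0,1/8 }, Right { 1/4,1/2,1 } so simplest 3/16
BRRRBR: Left { 0,1/8 }, Right { 3/16,1/4,1/2,1 } so simplest 5/32
BRRRBRB: Left { 0,1/8,5/32 }, Right { 3/16,1/4,1/2,1 } so simplest 11/64
BRRRBRBB: Left { 0,1/8,5/32,11/64 }, Right { 3/16,1/4,1/2,1 } so simplest 23/128
BRRRBRBBR: Left { 0,1/8,5/32,11/64 }, Right { 23/128,3/16,1/4,1/2,1 } so simplest 45/256
BRRRBRBBRB: Left { 0,1/8,5/32,11/64,45/256 }, Right { 23/128,3/16,1/4,1/2,1 } so simplest 91/512
BRRRBRBBRBR: Left { 0,1/8,5/32,11/64,45/256 }, Right { 91/512,23/128,3/16,1/4,1/2,1 } so simplest 181/1024
BRRRBRBBRBRB: Left { 0,1/8,5/32,11/64,45/256,181/1024 }, Right { 91/512,23/128,3/16,1/4,1/2,1 } so simplest 363/2048
BRRRBRBBRBRBR: Left { 0,1/8,5/32,11/64,45/256,181/1024 }, Right { 363/2048,91/512,23/128,3/16,1/4,1/2,1 } so simplest 725/4096
BRRRBRBBRBRBRB: Left { 0,1/8,5/32,11/64,45/256,181/1024,725/4096 }, Right { 363/2048,91/512,23/128,3/16,1/4,1/2,1 } so simplest 1451/8192
BRRRBRBBRBRBRBB: Left { 0,1/8,5/32,11/64,45/256,181/1024,725/4096,1451/8192 }, Right { 363/2048,91/512,23/128,3/16,1/4,1/2,1 } so simplest 2903/16384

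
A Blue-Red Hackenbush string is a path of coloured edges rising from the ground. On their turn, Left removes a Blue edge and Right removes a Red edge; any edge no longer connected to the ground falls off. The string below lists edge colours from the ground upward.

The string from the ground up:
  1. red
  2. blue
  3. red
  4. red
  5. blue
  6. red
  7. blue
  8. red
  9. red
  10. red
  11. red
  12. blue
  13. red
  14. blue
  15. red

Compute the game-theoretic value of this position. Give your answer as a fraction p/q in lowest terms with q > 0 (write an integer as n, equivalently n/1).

-13803/16384

1 of 15 · r · max L −∞ · min R 0 → -1
2 of 15 · rb · max L -1 · min R 0 → -1/2
3 of 15 · rbr · max L -1 · min R -1/2 → -3/4
4 of 15 · rbrr · max L -1 · min R -3/4 → -7/8
5 of 15 · rbrrb · max L -7/8 · min R -3/4 → -13/16
6 of 15 · rbrrbr · max L -7/8 · min R -13/16 → -27/32
7 of 15 · rbrrbrb · max L -27/32 · min R -13/16 → -53/64
8 of 15 · rbrrbrbr · max L -27/32 · min R -53/64 → -107/128
9 of 15 · rbrrbrbrr · max L -27/32 · min R -107/128 → -215/256
10 of 15 · rbrrbrbrrr · max L -27/32 · min R -215/256 → -431/512
11 of 15 · rbrrbrbrrrr · max L -27/32 · min R -431/512 → -863/1024
12 of 15 · rbrrbrbrrrrb · max L -863/1024 · min R -431/512 → -1725/2048
13 of 15 · rbrrbrbrrrrbr · max L -863/1024 · min R -1725/2048 → -3451/4096
14 of 15 · rbrrbrbrrrrbrb · max L -3451/4096 · min R -1725/2048 → -6901/8192
15 of 15 · rbrrbrbrrrrbrbr · max L -3451/4096 · min R -6901/8192 → -13803/16384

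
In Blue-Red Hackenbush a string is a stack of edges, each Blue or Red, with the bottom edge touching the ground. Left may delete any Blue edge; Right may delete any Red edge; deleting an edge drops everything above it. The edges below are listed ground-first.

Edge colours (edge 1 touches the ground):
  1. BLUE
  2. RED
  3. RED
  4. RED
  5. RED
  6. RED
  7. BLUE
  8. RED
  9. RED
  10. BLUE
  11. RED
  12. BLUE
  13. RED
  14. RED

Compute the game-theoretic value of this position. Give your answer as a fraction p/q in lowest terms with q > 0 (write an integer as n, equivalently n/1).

297/8192

Build value(s[:k]) for k = 1..14, string s = BLUE RED RED RED RED RED BLUE RED RED BLUE RED BLUE RED RED.
edge 1 of 14 (BLUE): { 0 | — } gives 1
edge 2 of 14 (RED): { 0 | 1 } gives 1/2
edge 3 of 14 (RED): { 0 | 1/2,1 } gives 1/4
edge 4 of 14 (RED): { 0 | 1/4,1/2,1 } gives 1/8
edge 5 of 14 (RED): { 0 | 1/8,1/4,1/2,1 } gives 1/16
edge 6 of 14 (RED): { 0 | 1/16,1/8,1/4,1/2,1 } gives 1/32
edge 7 of 14 (BLUE): { 0,1/32 | 1/16,1/8,1/4,1/2,1 } gives 3/64
edge 8 of 14 (RED): { 0,1/32 | 3/64,1/16,1/8,1/4,1/2,1 } gives 5/128
edge 9 of 14 (RED): { 0,1/32 | 5/128,3/64,1/16,1/8,1/4,1/2,1 } gives 9/256
edge 10 of 14 (BLUE): { 0,1/32,9/256 | 5/128,3/64,1/16,1/8,1/4,1/2,1 } gives 19/512
edge 11 of 14 (RED): { 0,1/32,9/256 | 19/512,5/128,3/64,1/16,1/8,1/4,1/2,1 } gives 37/1024
edge 12 of 14 (BLUE): { 0,1/32,9/256,37/1024 | 19/512,5/128,3/64,1/16,1/8,1/4,1/2,1 } gives 75/2048
edge 13 of 14 (RED): { 0,1/32,9/256,37/1024 | 75/2048,19/512,5/128,3/64,1/16,1/8,1/4,1/2,1 } gives 149/4096
edge 14 of 14 (RED): { 0,1/32,9/256,37/1024 | 149/4096,75/2048,19/512,5/128,3/64,1/16,1/8,1/4,1/2,1 } gives 297/8192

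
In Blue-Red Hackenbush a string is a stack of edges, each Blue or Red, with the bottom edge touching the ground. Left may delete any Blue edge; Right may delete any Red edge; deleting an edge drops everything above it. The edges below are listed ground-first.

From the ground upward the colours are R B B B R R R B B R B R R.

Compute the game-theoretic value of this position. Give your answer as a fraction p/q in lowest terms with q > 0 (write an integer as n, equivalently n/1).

Recurse on prefixes of the 13-edge string R B B B R R R B B R B R R:
step 1: add R to get R; options L={  } R={ 0 } => -1
step 2: add B to get RB; options L={ -1 } R={ 0 } => -1/2
step 3: add B to get RBB; options L={ -1, -1/2 } R={ 0 } => -1/4
step 4: add B to get RBBB; options L={ -1, -1/2, -1/4 } R={ 0 } => -1/8
step 5: add R to get RBBBR; options L={ -1, -1/2, -1/4 } R={ -1/8, 0 } => -3/16
step 6: add R to get RBBBRR; options L={ -1, -1/2, -1/4 } R={ -3/16, -1/8, 0 } => -7/32
step 7: add R to get RBBBRRR; options L={ -1, -1/2, -1/4 } R={ -7/32, -3/16, -1/8, 0 } => -15/64
step 8: add B to get RBBBRRRB; options L={ -1, -1/2, -1/4, -15/64 } R={ -7/32, -3/16, -1/8, 0 } => -29/128
step 9: add B to get RBBBRRRBB; options L={ -1, -1/2, -1/4, -15/64, -29/128 } R={ -7/32, -3/16, -1/8, 0 } => -57/256
step 10: add R to get RBBBRRRBBR; options L={ -1, -1/2, -1/4, -15/64, -29/128 } R={ -57/256, -7/32, -3/16, -1/8, 0 } => -115/512
step 11: add B to get RBBBRRRBBRB; options L={ -1, -1/2, -1/4, -15/64, -29/128, -115/512 } R={ -57/256, -7/32, -3/16, -1/8, 0 } => -229/1024
step 12: add R to get RBBBRRRBBRBR; options L={ -1, -1/2, -1/4, -15/64, -29/128, -115/512 } R={ -229/1024, -57/256, -7/32, -3/16, -1/8, 0 } => -459/2048
step 13: add R to get RBBBRRRBBRBRR; options L={ -1, -1/2, -1/4, -15/64, -29/128, -115/512 } R={ -459/2048, -229/1024, -57/256, -7/32, -3/16, -1/8, 0 } => -919/4096

-919/4096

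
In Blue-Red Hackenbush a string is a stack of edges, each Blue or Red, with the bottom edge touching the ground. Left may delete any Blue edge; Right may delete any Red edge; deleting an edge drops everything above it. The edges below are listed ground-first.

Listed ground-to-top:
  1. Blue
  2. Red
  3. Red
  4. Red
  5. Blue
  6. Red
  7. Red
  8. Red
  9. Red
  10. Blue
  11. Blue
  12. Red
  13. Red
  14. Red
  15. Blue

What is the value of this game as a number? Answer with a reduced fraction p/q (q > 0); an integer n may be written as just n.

1 of 15 · B · max L 0 · min R +∞ -> 1
2 of 15 · BR · max L 0 · min R 1 -> 1/2
3 of 15 · BRR · max L 0 · min R 1/2 -> 1/4
4 of 15 · BRRR · max L 0 · min R 1/4 -> 1/8
5 of 15 · BRRRB · max L 1/8 · min R 1/4 -> 3/16
6 of 15 · BRRRBR · max L 1/8 · min R 3/16 -> 5/32
7 of 15 · BRRRBRR · max L 1/8 · min R 5/32 -> 9/64
8 of 15 · BRRRBRRR · max L 1/8 · min R 9/64 -> 17/128
9 of 15 · BRRRBRRRR · max L 1/8 · min R 17/128 -> 33/256
10 of 15 · BRRRBRRRRB · max L 33/256 · min R 17/128 -> 67/512
11 of 15 · BRRRBRRRRBB · max L 67/512 · min R 17/128 -> 135/1024
12 of 15 · BRRRBRRRRBBR · max L 67/512 · min R 135/1024 -> 269/2048
13 of 15 · BRRRBRRRRBBRR · max L 67/512 · min R 269/2048 -> 537/4096
14 of 15 · BRRRBRRRRBBRRR · max L 67/512 · min R 537/4096 -> 1073/8192
15 of 15 · BRRRBRRRRBBRRRB · max L 1073/8192 · min R 537/4096 -> 2147/16384

2147/16384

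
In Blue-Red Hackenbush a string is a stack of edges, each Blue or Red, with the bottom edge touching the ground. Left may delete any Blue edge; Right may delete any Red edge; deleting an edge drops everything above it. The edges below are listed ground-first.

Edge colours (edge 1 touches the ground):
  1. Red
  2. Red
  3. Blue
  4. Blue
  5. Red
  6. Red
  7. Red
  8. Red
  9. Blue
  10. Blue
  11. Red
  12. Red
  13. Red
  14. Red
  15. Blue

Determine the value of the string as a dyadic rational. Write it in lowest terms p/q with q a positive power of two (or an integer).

-12093/8192

Prefix values for Red Red Blue Blue Red Red Red Red Blue Blue Red Red Red Red Blue via {L|R} + simplicity:
1 of 15 · R · max L −∞ · min R 0 → -1
2 of 15 · RR · max L −∞ · min R -1 → -2
3 of 15 · RRB · max L -2 · min R -1 → -3/2
4 of 15 · RRBB · max L -3/2 · min R -1 → -5/4
5 of 15 · RRBBR · max L -3/2 · min R -5/4 → -11/8
6 of 15 · RRBBRR · max L -3/2 · min R -11/8 → -23/16
7 of 15 · RRBBRRR · max L -3/2 · min R -23/16 → -47/32
8 of 15 · RRBBRRRR · max L -3/2 · min R -47/32 → -95/64
9 of 15 · RRBBRRRRB · max L -95/64 · min R -47/32 → -189/128
10 of 15 · RRBBRRRRBB · max L -189/128 · min R -47/32 → -377/256
11 of 15 · RRBBRRRRBBR · max L -189/128 · min R -377/256 → -755/512
12 of 15 · RRBBRRRRBBRR · max L -189/128 · min R -755/512 → -1511/1024
13 of 15 · RRBBRRRRBBRRR · max L -189/128 · min R -1511/1024 → -3023/2048
14 of 15 · RRBBRRRRBBRRRR · max L -189/128 · min R -3023/2048 → -6047/4096
15 of 15 · RRBBRRRRBBRRRRB · max L -6047/4096 · min R -3023/2048 → -12093/8192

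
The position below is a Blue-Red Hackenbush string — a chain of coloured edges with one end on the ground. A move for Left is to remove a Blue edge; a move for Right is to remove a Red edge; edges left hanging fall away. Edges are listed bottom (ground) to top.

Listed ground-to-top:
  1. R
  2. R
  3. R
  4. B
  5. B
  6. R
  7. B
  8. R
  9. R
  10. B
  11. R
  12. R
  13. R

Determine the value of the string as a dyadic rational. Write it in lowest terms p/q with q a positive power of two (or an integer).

step 1: add R to get R; options L={ ∅ } R={ 0 } → -1
step 2: add R to get RR; options L={ ∅ } R={ -1 0 } → -2
step 3: add R to get RRR; options L={ ∅ } R={ -2 -1 0 } → -3
step 4: add B to get RRRB; options L={ -3 } R={ -2 -1 0 } → -5/2
step 5: add B to get RRRBB; options L={ -3 -5/2 } R={ -2 -1 0 } → -9/4
step 6: add R to get RRRBBR; options L={ -3 -5/2 } R={ -9/4 -2 -1 0 } → -19/8
step 7: add B to get RRRBBRB; options L={ -3 -5/2 -19/8 } R={ -9/4 -2 -1 0 } → -37/16
step 8: add R to get RRRBBRBR; options L={ -3 -5/2 -19/8 } R={ -37/16 -9/4 -2 -1 0 } → -75/32
step 9: add R to get RRRBBRBRR; options L={ -3 -5/2 -19/8 } R={ -75/32 -37/16 -9/4 -2 -1 0 } → -151/64
step 10: add B to get RRRBBRBRRB; options L={ -3 -5/2 -19/8 -151/64 } R={ -75/32 -37/16 -9/4 -2 -1 0 } → -301/128
step 11: add R to get RRRBBRBRRBR; options L={ -3 -5/2 -19/8 -151/64 } R={ -301/128 -75/32 -37/16 -9/4 -2 -1 0 } → -603/256
step 12: add R to get RRRBBRBRRBRR; options L={ -3 -5/2 -19/8 -151/64 } R={ -603/256 -301/128 -75/32 -37/16 -9/4 -2 -1 0 } → -1207/512
step 13: add R to get RRRBBRBRRBRRR; options L={ -3 -5/2 -19/8 -151/64 } R={ -1207/512 -603/256 -301/128 -75/32 -37/16 -9/4 -2 -1 0 } → -2415/1024

-2415/1024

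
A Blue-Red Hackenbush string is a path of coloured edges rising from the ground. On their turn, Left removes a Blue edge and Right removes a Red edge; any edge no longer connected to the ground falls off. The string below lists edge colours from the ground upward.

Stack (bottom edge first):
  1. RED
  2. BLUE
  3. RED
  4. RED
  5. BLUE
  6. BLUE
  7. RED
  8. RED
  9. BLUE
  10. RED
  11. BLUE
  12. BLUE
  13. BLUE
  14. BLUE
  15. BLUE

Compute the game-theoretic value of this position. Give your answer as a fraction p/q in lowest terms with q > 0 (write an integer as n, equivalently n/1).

Prefix values for RED BLUE RED RED BLUE BLUE RED RED BLUE RED BLUE BLUE BLUE BLUE BLUE via {L|R} + simplicity:
step 1: add RED to get R; options L={  } R={ 0 } ⇒ -1
step 2: add BLUE to get RB; options L={ -1 } R={ 0 } ⇒ -1/2
step 3: add RED to get RBR; options L={ -1 } R={ -1/2; 0 } ⇒ -3/4
step 4: add RED to get RBRR; options L={ -1 } R={ -3/4; -1/2; 0 } ⇒ -7/8
step 5: add BLUE to get RBRRB; options L={ -1; -7/8 } R={ -3/4; -1/2; 0 } ⇒ -13/16
step 6: add BLUE to get RBRRBB; options L={ -1; -7/8; -13/16 } R={ -3/4; -1/2; 0 } ⇒ -25/32
step 7: add RED to get RBRRBBR; options L={ -1; -7/8; -13/16 } R={ -25/32; -3/4; -1/2; 0 } ⇒ -51/64
step 8: add RED to get RBRRBBRR; options L={ -1; -7/8; -13/16 } R={ -51/64; -25/32; -3/4; -1/2; 0 } ⇒ -103/128
step 9: add BLUE to get RBRRBBRRB; options L={ -1; -7/8; -13/16; -103/128 } R={ -51/64; -25/32; -3/4; -1/2; 0 } ⇒ -205/256
step 10: add RED to get RBRRBBRRBR; options L={ -1; -7/8; -13/16; -103/128 } R={ -205/256; -51/64; -25/32; -3/4; -1/2; 0 } ⇒ -411/512
step 11: add BLUE to get RBRRBBRRBRB; options L={ -1; -7/8; -13/16; -103/128; -411/512 } R={ -205/256; -51/64; -25/32; -3/4; -1/2; 0 } ⇒ -821/1024
step 12: add BLUE to get RBRRBBRRBRBB; options L={ -1; -7/8; -13/16; -103/128; -411/512; -821/1024 } R={ -205/256; -51/64; -25/32; -3/4; -1/2; 0 } ⇒ -1641/2048
step 13: add BLUE to get RBRRBBRRBRBBB; options L={ -1; -7/8; -13/16; -103/128; -411/512; -821/1024; -1641/2048 } R={ -205/256; -51/64; -25/32; -3/4; -1/2; 0 } ⇒ -3281/4096
step 14: add BLUE to get RBRRBBRRBRBBBB; options L={ -1; -7/8; -13/16; -103/128; -411/512; -821/1024; -1641/2048; -3281/4096 } R={ -205/256; -51/64; -25/32; -3/4; -1/2; 0 } ⇒ -6561/8192
step 15: add BLUE to get RBRRBBRRBRBBBBB; options L={ -1; -7/8; -13/16; -103/128; -411/512; -821/1024; -1641/2048; -3281/4096; -6561/8192 } R={ -205/256; -51/64; -25/32; -3/4; -1/2; 0 } ⇒ -13121/16384

-13121/16384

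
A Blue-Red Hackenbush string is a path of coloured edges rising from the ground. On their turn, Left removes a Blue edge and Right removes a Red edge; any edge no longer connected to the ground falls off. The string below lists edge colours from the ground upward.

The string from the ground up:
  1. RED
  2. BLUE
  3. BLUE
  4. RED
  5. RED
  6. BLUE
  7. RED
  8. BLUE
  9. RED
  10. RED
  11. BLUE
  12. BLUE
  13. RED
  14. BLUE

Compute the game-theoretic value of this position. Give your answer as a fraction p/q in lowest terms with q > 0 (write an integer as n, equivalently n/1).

Prefix values for RED BLUE BLUE RED RED BLUE RED BLUE RED RED BLUE BLUE RED BLUE via {L|R} + simplicity:
step 1: add RED to get R; options L={ · } R={ 0 } = -1
step 2: add BLUE to get RB; options L={ -1 } R={ 0 } = -1/2
step 3: add BLUE to get RBB; options L={ -1 -1/2 } R={ 0 } = -1/4
step 4: add RED to get RBBR; options L={ -1 -1/2 } R={ -1/4 0 } = -3/8
step 5: add RED to get RBBRR; options L={ -1 -1/2 } R={ -3/8 -1/4 0 } = -7/16
step 6: add BLUE to get RBBRRB; options L={ -1 -1/2 -7/16 } R={ -3/8 -1/4 0 } = -13/32
step 7: add RED to get RBBRRBR; options L={ -1 -1/2 -7/16 } R={ -13/32 -3/8 -1/4 0 } = -27/64
step 8: add BLUE to get RBBRRBRB; options L={ -1 -1/2 -7/16 -27/64 } R={ -13/32 -3/8 -1/4 0 } = -53/128
step 9: add RED to get RBBRRBRBR; options L={ -1 -1/2 -7/16 -27/64 } R={ -53/128 -13/32 -3/8 -1/4 0 } = -107/256
step 10: add RED to get RBBRRBRBRR; options L={ -1 -1/2 -7/16 -27/64 } R={ -107/256 -53/128 -13/32 -3/8 -1/4 0 } = -215/512
step 11: add BLUE to get RBBRRBRBRRB; options L={ -1 -1/2 -7/16 -27/64 -215/512 } R={ -107/256 -53/128 -13/32 -3/8 -1/4 0 } = -429/1024
step 12: add BLUE to get RBBRRBRBRRBB; options L={ -1 -1/2 -7/16 -27/64 -215/512 -429/1024 } R={ -107/256 -53/128 -13/32 -3/8 -1/4 0 } = -857/2048
step 13: add RED to get RBBRRBRBRRBBR; options L={ -1 -1/2 -7/16 -27/64 -215/512 -429/1024 } R={ -857/2048 -107/256 -53/128 -13/32 -3/8 -1/4 0 } = -1715/4096
step 14: add BLUE to get RBBRRBRBRRBBRB; options L={ -1 -1/2 -7/16 -27/64 -215/512 -429/1024 -1715/4096 } R={ -857/2048 -107/256 -53/128 -13/32 -3/8 -1/4 0 } = -3429/8192

-3429/8192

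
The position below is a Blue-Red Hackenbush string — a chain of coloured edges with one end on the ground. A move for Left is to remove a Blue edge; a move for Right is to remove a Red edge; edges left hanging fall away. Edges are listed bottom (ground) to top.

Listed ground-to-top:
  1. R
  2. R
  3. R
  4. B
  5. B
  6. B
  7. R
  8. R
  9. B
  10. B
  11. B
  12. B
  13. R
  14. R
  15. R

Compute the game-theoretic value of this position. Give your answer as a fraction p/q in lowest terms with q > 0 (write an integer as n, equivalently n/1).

edge 1 of 15 (R): { · | 0 } gives -1
edge 2 of 15 (R): { · | -1; 0 } gives -2
edge 3 of 15 (R): { · | -2; -1; 0 } gives -3
edge 4 of 15 (B): { -3 | -2; -1; 0 } gives -5/2
edge 5 of 15 (B): { -3; -5/2 | -2; -1; 0 } gives -9/4
edge 6 of 15 (B): { -3; -5/2; -9/4 | -2; -1; 0 } gives -17/8
edge 7 of 15 (R): { -3; -5/2; -9/4 | -17/8; -2; -1; 0 } gives -35/16
edge 8 of 15 (R): { -3; -5/2; -9/4 | -35/16; -17/8; -2; -1; 0 } gives -71/32
edge 9 of 15 (B): { -3; -5/2; -9/4; -71/32 | -35/16; -17/8; -2; -1; 0 } gives -141/64
edge 10 of 15 (B): { -3; -5/2; -9/4; -71/32; -141/64 | -35/16; -17/8; -2; -1; 0 } gives -281/128
edge 11 of 15 (B): { -3; -5/2; -9/4; -71/32; -141/64; -281/128 | -35/16; -17/8; -2; -1; 0 } gives -561/256
edge 12 of 15 (B): { -3; -5/2; -9/4; -71/32; -141/64; -281/128; -561/256 | -35/16; -17/8; -2; -1; 0 } gives -1121/512
edge 13 of 15 (R): { -3; -5/2; -9/4; -71/32; -141/64; -281/128; -561/256 | -1121/512; -35/16; -17/8; -2; -1; 0 } gives -2243/1024
edge 14 of 15 (R): { -3; -5/2; -9/4; -71/32; -141/64; -281/128; -561/256 | -2243/1024; -1121/512; -35/16; -17/8; -2; -1; 0 } gives -4487/2048
edge 15 of 15 (R): { -3; -5/2; -9/4; -71/32; -141/64; -281/128; -561/256 | -4487/2048; -2243/1024; -1121/512; -35/16; -17/8; -2; -1; 0 } gives -8975/4096

-8975/4096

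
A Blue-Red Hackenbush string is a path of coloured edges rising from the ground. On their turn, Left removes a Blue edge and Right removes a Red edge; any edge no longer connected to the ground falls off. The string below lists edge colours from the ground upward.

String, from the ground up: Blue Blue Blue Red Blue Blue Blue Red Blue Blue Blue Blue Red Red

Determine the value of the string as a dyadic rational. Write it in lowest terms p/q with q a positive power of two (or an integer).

6009/2048

edge 1 of 14 (Blue): { 0 | none } gives 1
edge 2 of 14 (Blue): { 0; 1 | none } gives 2
edge 3 of 14 (Blue): { 0; 1; 2 | none } gives 3
edge 4 of 14 (Red): { 0; 1; 2 | 3 } gives 5/2
edge 5 of 14 (Blue): { 0; 1; 2; 5/2 | 3 } gives 11/4
edge 6 of 14 (Blue): { 0; 1; 2; 5/2; 11/4 | 3 } gives 23/8
edge 7 of 14 (Blue): { 0; 1; 2; 5/2; 11/4; 23/8 | 3 } gives 47/16
edge 8 of 14 (Red): { 0; 1; 2; 5/2; 11/4; 23/8 | 47/16; 3 } gives 93/32
edge 9 of 14 (Blue): { 0; 1; 2; 5/2; 11/4; 23/8; 93/32 | 47/16; 3 } gives 187/64
edge 10 of 14 (Blue): { 0; 1; 2; 5/2; 11/4; 23/8; 93/32; 187/64 | 47/16; 3 } gives 375/128
edge 11 of 14 (Blue): { 0; 1; 2; 5/2; 11/4; 23/8; 93/32; 187/64; 375/128 | 47/16; 3 } gives 751/256
edge 12 of 14 (Blue): { 0; 1; 2; 5/2; 11/4; 23/8; 93/32; 187/64; 375/128; 751/256 | 47/16; 3 } gives 1503/512
edge 13 of 14 (Red): { 0; 1; 2; 5/2; 11/4; 23/8; 93/32; 187/64; 375/128; 751/256 | 1503/512; 47/16; 3 } gives 3005/1024
edge 14 of 14 (Red): { 0; 1; 2; 5/2; 11/4; 23/8; 93/32; 187/64; 375/128; 751/256 | 3005/1024; 1503/512; 47/16; 3 } gives 6009/2048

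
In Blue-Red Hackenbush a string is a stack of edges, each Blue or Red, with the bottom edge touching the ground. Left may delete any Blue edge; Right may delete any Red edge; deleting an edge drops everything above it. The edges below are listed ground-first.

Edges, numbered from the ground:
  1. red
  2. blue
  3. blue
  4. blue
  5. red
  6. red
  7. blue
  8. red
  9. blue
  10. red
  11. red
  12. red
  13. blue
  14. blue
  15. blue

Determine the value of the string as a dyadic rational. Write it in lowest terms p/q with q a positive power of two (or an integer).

Recurse on prefixes of the 15-edge string red blue blue blue red red blue red blue red red red blue blue blue:
step 1: add red to get r; options L={ (no moves) } R={ 0 } gives -1
step 2: add blue to get rb; options L={ -1 } R={ 0 } gives -1/2
step 3: add blue to get rbb; options L={ -1, -1/2 } R={ 0 } gives -1/4
step 4: add blue to get rbbb; options L={ -1, -1/2, -1/4 } R={ 0 } gives -1/8
step 5: add red to get rbbbr; options L={ -1, -1/2, -1/4 } R={ -1/8, 0 } gives -3/16
step 6: add red to get rbbbrr; options L={ -1, -1/2, -1/4 } R={ -3/16, -1/8, 0 } gives -7/32
step 7: add blue to get rbbbrrb; options L={ -1, -1/2, -1/4, -7/32 } R={ -3/16, -1/8, 0 } gives -13/64
step 8: add red to get rbbbrrbr; options L={ -1, -1/2, -1/4, -7/32 } R={ -13/64, -3/16, -1/8, 0 } gives -27/128
step 9: add blue to get rbbbrrbrb; options L={ -1, -1/2, -1/4, -7/32, -27/128 } R={ -13/64, -3/16, -1/8, 0 } gives -53/256
step 10: add red to get rbbbrrbrbr; options L={ -1, -1/2, -1/4, -7/32, -27/128 } R={ -53/256, -13/64, -3/16, -1/8, 0 } gives -107/512
step 11: add red to get rbbbrrbrbrr; options L={ -1, -1/2, -1/4, -7/32, -27/128 } R={ -107/512, -53/256, -13/64, -3/16, -1/8, 0 } gives -215/1024
step 12: add red to get rbbbrrbrbrrr; options L={ -1, -1/2, -1/4, -7/32, -27/128 } R={ -215/1024, -107/512, -53/256, -13/64, -3/16, -1/8, 0 } gives -431/2048
step 13: add blue to get rbbbrrbrbrrrb; options L={ -1, -1/2, -1/4, -7/32, -27/128, -431/2048 } R={ -215/1024, -107/512, -53/256, -13/64, -3/16, -1/8, 0 } gives -861/4096
step 14: add blue to get rbbbrrbrbrrrbb; options L={ -1, -1/2, -1/4, -7/32, -27/128, -431/2048, -861/4096 } R={ -215/1024, -107/512, -53/256, -13/64, -3/16, -1/8, 0 } gives -1721/8192
step 15: add blue to get rbbbrrbrbrrrbbb; options L={ -1, -1/2, -1/4, -7/32, -27/128, -431/2048, -861/4096, -1721/8192 } R={ -215/1024, -107/512, -53/256, -13/64, -3/16, -1/8, 0 } gives -3441/16384

-3441/16384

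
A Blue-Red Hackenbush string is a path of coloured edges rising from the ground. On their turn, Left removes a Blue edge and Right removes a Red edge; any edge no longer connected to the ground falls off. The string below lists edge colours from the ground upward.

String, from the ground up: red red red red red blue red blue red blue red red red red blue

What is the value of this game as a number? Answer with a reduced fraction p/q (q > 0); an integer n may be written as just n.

r: Left { · }, Right { 0 } = simplest -1
rr: Left { · }, Right { -1, 0 } = simplest -2
rrr: Left { · }, Right { -2, -1, 0 } = simplest -3
rrrr: Left { · }, Right { -3, -2, -1, 0 } = simplest -4
rrrrr: Left { · }, Right { -4, -3, -2, -1, 0 } = simplest -5
rrrrrb: Left { -5 }, Right { -4, -3, -2, -1, 0 } = simplest -9/2
rrrrrbr: Left { -5 }, Right { -9/2, -4, -3, -2, -1, 0 } = simplest -19/4
rrrrrbrb: Left { -5, -19/4 }, Right { -9/2, -4, -3, -2, -1, 0 } = simplest -37/8
rrrrrbrbr: Left { -5, -19/4 }, Right { -37/8, -9/2, -4, -3, -2, -1, 0 } = simplest -75/16
rrrrrbrbrb: Left { -5, -19/4, -75/16 }, Right { -37/8, -9/2, -4, -3, -2, -1, 0 } = simplest -149/32
rrrrrbrbrbr: Left { -5, -19/4, -75/16 }, Right { -149/32, -37/8, -9/2, -4, -3, -2, -1, 0 } = simplest -299/64
rrrrrbrbrbrr: Left { -5, -19/4, -75/16 }, Right { -299/64, -149/32, -37/8, -9/2, -4, -3, -2, -1, 0 } = simplest -599/128
rrrrrbrbrbrrr: Left { -5, -19/4, -75/16 }, Right { -599/128, -299/64, -149/32, -37/8, -9/2, -4, -3, -2, -1, 0 } = simplest -1199/256
rrrrrbrbrbrrrr: Left { -5, -19/4, -75/16 }, Right { -1199/256, -599/128, -299/64, -149/32, -37/8, -9/2, -4, -3, -2, -1, 0 } = simplest -2399/512
rrrrrbrbrbrrrrb: Left { -5, -19/4, -75/16, -2399/512 }, Right { -1199/256, -599/128, -299/64, -149/32, -37/8, -9/2, -4, -3, -2, -1, 0 } = simplest -4797/1024

-4797/1024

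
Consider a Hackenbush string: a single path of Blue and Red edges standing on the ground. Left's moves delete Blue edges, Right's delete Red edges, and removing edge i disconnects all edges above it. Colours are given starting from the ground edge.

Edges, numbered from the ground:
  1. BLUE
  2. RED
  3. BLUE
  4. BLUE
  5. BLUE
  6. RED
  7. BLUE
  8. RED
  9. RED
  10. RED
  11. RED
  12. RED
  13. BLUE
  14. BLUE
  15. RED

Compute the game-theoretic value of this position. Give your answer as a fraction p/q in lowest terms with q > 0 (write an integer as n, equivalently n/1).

14861/16384

step 1: add BLUE to get B; options L={ 0 } R={  } -> 1
step 2: add RED to get BR; options L={ 0 } R={ 1 } -> 1/2
step 3: add BLUE to get BRB; options L={ 0 1/2 } R={ 1 } -> 3/4
step 4: add BLUE to get BRBB; options L={ 0 1/2 3/4 } R={ 1 } -> 7/8
step 5: add BLUE to get BRBBB; options L={ 0 1/2 3/4 7/8 } R={ 1 } -> 15/16
step 6: add RED to get BRBBBR; options L={ 0 1/2 3/4 7/8 } R={ 15/16 1 } -> 29/32
step 7: add BLUE to get BRBBBRB; options L={ 0 1/2 3/4 7/8 29/32 } R={ 15/16 1 } -> 59/64
step 8: add RED to get BRBBBRBR; options L={ 0 1/2 3/4 7/8 29/32 } R={ 59/64 15/16 1 } -> 117/128
step 9: add RED to get BRBBBRBRR; options L={ 0 1/2 3/4 7/8 29/32 } R={ 117/128 59/64 15/16 1 } -> 233/256
step 10: add RED to get BRBBBRBRRR; options L={ 0 1/2 3/4 7/8 29/32 } R={ 233/256 117/128 59/64 15/16 1 } -> 465/512
step 11: add RED to get BRBBBRBRRRR; options L={ 0 1/2 3/4 7/8 29/32 } R={ 465/512 233/256 117/128 59/64 15/16 1 } -> 929/1024
step 12: add RED to get BRBBBRBRRRRR; options L={ 0 1/2 3/4 7/8 29/32 } R={ 929/1024 465/512 233/256 117/128 59/64 15/16 1 } -> 1857/2048
step 13: add BLUE to get BRBBBRBRRRRRB; options L={ 0 1/2 3/4 7/8 29/32 1857/2048 } R={ 929/1024 465/512 233/256 117/128 59/64 15/16 1 } -> 3715/4096
step 14: add BLUE to get BRBBBRBRRRRRBB; options L={ 0 1/2 3/4 7/8 29/32 1857/2048 3715/4096 } R={ 929/1024 465/512 233/256 117/128 59/64 15/16 1 } -> 7431/8192
step 15: add RED to get BRBBBRBRRRRRBBR; options L={ 0 1/2 3/4 7/8 29/32 1857/2048 3715/4096 } R={ 7431/8192 929/1024 465/512 233/256 117/128 59/64 15/16 1 } -> 14861/16384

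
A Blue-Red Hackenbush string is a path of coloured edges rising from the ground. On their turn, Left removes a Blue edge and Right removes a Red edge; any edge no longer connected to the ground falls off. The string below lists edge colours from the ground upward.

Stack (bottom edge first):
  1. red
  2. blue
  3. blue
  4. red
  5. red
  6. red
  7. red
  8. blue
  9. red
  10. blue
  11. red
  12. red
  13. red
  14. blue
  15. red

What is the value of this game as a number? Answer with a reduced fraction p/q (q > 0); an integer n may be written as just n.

Build v(s[:k]) for k = 1..15, string s = red blue blue red red red red blue red blue red red red blue red.
v(r) = { none | 0 } → -1
v(rb) = { -1 | 0 } → -1/2
v(rbb) = { -1; -1/2 | 0 } → -1/4
v(rbbr) = { -1; -1/2 | -1/4; 0 } → -3/8
v(rbbrr) = { -1; -1/2 | -3/8; -1/4; 0 } → -7/16
v(rbbrrr) = { -1; -1/2 | -7/16; -3/8; -1/4; 0 } → -15/32
v(rbbrrrr) = { -1; -1/2 | -15/32; -7/16; -3/8; -1/4; 0 } → -31/64
v(rbbrrrrb) = { -1; -1/2; -31/64 | -15/32; -7/16; -3/8; -1/4; 0 } → -61/128
v(rbbrrrrbr) = { -1; -1/2; -31/64 | -61/128; -15/32; -7/16; -3/8; -1/4; 0 } → -123/256
v(rbbrrrrbrb) = { -1; -1/2; -31/64; -123/256 | -61/128; -15/32; -7/16; -3/8; -1/4; 0 } → -245/512
v(rbbrrrrbrbr) = { -1; -1/2; -31/64; -123/256 | -245/512; -61/128; -15/32; -7/16; -3/8; -1/4; 0 } → -491/1024
v(rbbrrrrbrbrr) = { -1; -1/2; -31/64; -123/256 | -491/1024; -245/512; -61/128; -15/32; -7/16; -3/8; -1/4; 0 } → -983/2048
v(rbbrrrrbrbrrr) = { -1; -1/2; -31/64; -123/256 | -983/2048; -491/1024; -245/512; -61/128; -15/32; -7/16; -3/8; -1/4; 0 } → -1967/4096
v(rbbrrrrbrbrrrb) = { -1; -1/2; -31/64; -123/256; -1967/4096 | -983/2048; -491/1024; -245/512; -61/128; -15/32; -7/16; -3/8; -1/4; 0 } → -3933/8192
v(rbbrrrrbrbrrrbr) = { -1; -1/2; -31/64; -123/256; -1967/4096 | -3933/8192; -983/2048; -491/1024; -245/512; -61/128; -15/32; -7/16; -3/8; -1/4; 0 } → -7867/16384

-7867/16384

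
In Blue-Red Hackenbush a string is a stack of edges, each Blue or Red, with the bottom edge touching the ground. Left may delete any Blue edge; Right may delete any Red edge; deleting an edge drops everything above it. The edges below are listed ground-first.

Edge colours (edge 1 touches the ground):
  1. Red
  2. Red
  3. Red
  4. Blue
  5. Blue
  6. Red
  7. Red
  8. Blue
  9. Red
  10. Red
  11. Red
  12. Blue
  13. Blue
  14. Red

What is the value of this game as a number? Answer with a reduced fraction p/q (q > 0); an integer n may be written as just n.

Build G(s[:k]) for k = 1..14, string s = Red Red Red Blue Blue Red Red Blue Red Red Red Blue Blue Red.
G_1 [R]  L=[]  R=[0]  gives -1
G_2 [RR]  L=[]  R=[-1, 0]  gives -2
G_3 [RRR]  L=[]  R=[-2, -1, 0]  gives -3
G_4 [RRRB]  L=[-3]  R=[-2, -1, 0]  gives -5/2
G_5 [RRRBB]  L=[-3, -5/2]  R=[-2, -1, 0]  gives -9/4
G_6 [RRRBBR]  L=[-3, -5/2]  R=[-9/4, -2, -1, 0]  gives -19/8
G_7 [RRRBBRR]  L=[-3, -5/2]  R=[-19/8, -9/4, -2, -1, 0]  gives -39/16
G_8 [RRRBBRRB]  L=[-3, -5/2, -39/16]  R=[-19/8, -9/4, -2, -1, 0]  gives -77/32
G_9 [RRRBBRRBR]  L=[-3, -5/2, -39/16]  R=[-77/32, -19/8, -9/4, -2, -1, 0]  gives -155/64
G_10 [RRRBBRRBRR]  L=[-3, -5/2, -39/16]  R=[-155/64, -77/32, -19/8, -9/4, -2, -1, 0]  gives -311/128
G_11 [RRRBBRRBRRR]  L=[-3, -5/2, -39/16]  R=[-311/128, -155/64, -77/32, -19/8, -9/4, -2, -1, 0]  gives -623/256
G_12 [RRRBBRRBRRRB]  L=[-3, -5/2, -39/16, -623/256]  R=[-311/128, -155/64, -77/32, -19/8, -9/4, -2, -1, 0]  gives -1245/512
G_13 [RRRBBRRBRRRBB]  L=[-3, -5/2, -39/16, -623/256, -1245/512]  R=[-311/128, -155/64, -77/32, -19/8, -9/4, -2, -1, 0]  gives -2489/1024
G_14 [RRRBBRRBRRRBBR]  L=[-3, -5/2, -39/16, -623/256, -1245/512]  R=[-2489/1024, -311/128, -155/64, -77/32, -19/8, -9/4, -2, -1, 0]  gives -4979/2048

-4979/2048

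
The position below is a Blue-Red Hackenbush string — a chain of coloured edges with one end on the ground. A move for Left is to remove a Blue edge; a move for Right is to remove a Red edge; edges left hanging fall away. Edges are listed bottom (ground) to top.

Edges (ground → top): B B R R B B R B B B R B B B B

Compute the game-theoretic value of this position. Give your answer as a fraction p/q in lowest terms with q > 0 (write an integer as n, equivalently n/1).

11743/8192

Build value(s[:k]) for k = 1..15, string s = B B R R B B R B B B R B B B B.
B: Left { 0 }, Right { — } -> simplest 1
BB: Left { 0 1 }, Right { — } -> simplest 2
BBR: Left { 0 1 }, Right { 2 } -> simplest 3/2
BBRR: Left { 0 1 }, Right { 3/2 2 } -> simplest 5/4
BBRRB: Left { 0 1 5/4 }, Right { 3/2 2 } -> simplest 11/8
BBRRBB: Left { 0 1 5/4 11/8 }, Right { 3/2 2 } -> simplest 23/16
BBRRBBR: Left { 0 1 5/4 11/8 }, Right { 23/16 3/2 2 } -> simplest 45/32
BBRRBBRB: Left { 0 1 5/4 11/8 45/32 }, Right { 23/16 3/2 2 } -> simplest 91/64
BBRRBBRBB: Left { 0 1 5/4 11/8 45/32 91/64 }, Right { 23/16 3/2 2 } -> simplest 183/128
BBRRBBRBBB: Left { 0 1 5/4 11/8 45/32 91/64 183/128 }, Right { 23/16 3/2 2 } -> simplest 367/256
BBRRBBRBBBR: Left { 0 1 5/4 11/8 45/32 91/64 183/128 }, Right { 367/256 23/16 3/2 2 } -> simplest 733/512
BBRRBBRBBBRB: Left { 0 1 5/4 11/8 45/32 91/64 183/128 733/512 }, Right { 367/256 23/16 3/2 2 } -> simplest 1467/1024
BBRRBBRBBBRBB: Left { 0 1 5/4 11/8 45/32 91/64 183/128 733/512 1467/1024 }, Right { 367/256 23/16 3/2 2 } -> simplest 2935/2048
BBRRBBRBBBRBBB: Left { 0 1 5/4 11/8 45/32 91/64 183/128 733/512 1467/1024 2935/2048 }, Right { 367/256 23/16 3/2 2 } -> simplest 5871/4096
BBRRBBRBBBRBBBB: Left { 0 1 5/4 11/8 45/32 91/64 183/128 733/512 1467/1024 2935/2048 5871/4096 }, Right { 367/256 23/16 3/2 2 } -> simplest 11743/8192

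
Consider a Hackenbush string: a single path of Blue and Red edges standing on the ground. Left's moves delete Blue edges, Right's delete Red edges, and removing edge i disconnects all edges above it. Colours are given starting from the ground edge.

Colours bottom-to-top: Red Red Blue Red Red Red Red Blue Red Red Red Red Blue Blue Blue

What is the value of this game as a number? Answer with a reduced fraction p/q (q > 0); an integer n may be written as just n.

-16113/8192

g_1 [R]  L=[none]  R=[0]  — -1
g_2 [RR]  L=[none]  R=[-1, 0]  — -2
g_3 [RRB]  L=[-2]  R=[-1, 0]  — -3/2
g_4 [RRBR]  L=[-2]  R=[-3/2, -1, 0]  — -7/4
g_5 [RRBRR]  L=[-2]  R=[-7/4, -3/2, -1, 0]  — -15/8
g_6 [RRBRRR]  L=[-2]  R=[-15/8, -7/4, -3/2, -1, 0]  — -31/16
g_7 [RRBRRRR]  L=[-2]  R=[-31/16, -15/8, -7/4, -3/2, -1, 0]  — -63/32
g_8 [RRBRRRRB]  L=[-2, -63/32]  R=[-31/16, -15/8, -7/4, -3/2, -1, 0]  — -125/64
g_9 [RRBRRRRBR]  L=[-2, -63/32]  R=[-125/64, -31/16, -15/8, -7/4, -3/2, -1, 0]  — -251/128
g_10 [RRBRRRRBRR]  L=[-2, -63/32]  R=[-251/128, -125/64, -31/16, -15/8, -7/4, -3/2, -1, 0]  — -503/256
g_11 [RRBRRRRBRRR]  L=[-2, -63/32]  R=[-503/256, -251/128, -125/64, -31/16, -15/8, -7/4, -3/2, -1, 0]  — -1007/512
g_12 [RRBRRRRBRRRR]  L=[-2, -63/32]  R=[-1007/512, -503/256, -251/128, -125/64, -31/16, -15/8, -7/4, -3/2, -1, 0]  — -2015/1024
g_13 [RRBRRRRBRRRRB]  L=[-2, -63/32, -2015/1024]  R=[-1007/512, -503/256, -251/128, -125/64, -31/16, -15/8, -7/4, -3/2, -1, 0]  — -4029/2048
g_14 [RRBRRRRBRRRRBB]  L=[-2, -63/32, -2015/1024, -4029/2048]  R=[-1007/512, -503/256, -251/128, -125/64, -31/16, -15/8, -7/4, -3/2, -1, 0]  — -8057/4096
g_15 [RRBRRRRBRRRRBBB]  L=[-2, -63/32, -2015/1024, -4029/2048, -8057/4096]  R=[-1007/512, -503/256, -251/128, -125/64, -31/16, -15/8, -7/4, -3/2, -1, 0]  — -16113/8192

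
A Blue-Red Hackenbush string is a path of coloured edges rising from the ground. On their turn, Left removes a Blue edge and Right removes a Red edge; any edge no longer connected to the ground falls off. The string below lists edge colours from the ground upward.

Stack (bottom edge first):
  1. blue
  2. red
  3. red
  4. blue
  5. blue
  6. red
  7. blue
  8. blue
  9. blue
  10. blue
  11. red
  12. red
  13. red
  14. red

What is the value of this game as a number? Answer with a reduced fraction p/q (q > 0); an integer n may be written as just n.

G_1 [b]  L=[0]  R=[none]  gives 1
G_2 [br]  L=[0]  R=[1]  gives 1/2
G_3 [brr]  L=[0]  R=[1/2,1]  gives 1/4
G_4 [brrb]  L=[0,1/4]  R=[1/2,1]  gives 3/8
G_5 [brrbb]  L=[0,1/4,3/8]  R=[1/2,1]  gives 7/16
G_6 [brrbbr]  L=[0,1/4,3/8]  R=[7/16,1/2,1]  gives 13/32
G_7 [brrbbrb]  L=[0,1/4,3/8,13/32]  R=[7/16,1/2,1]  gives 27/64
G_8 [brrbbrbb]  L=[0,1/4,3/8,13/32,27/64]  R=[7/16,1/2,1]  gives 55/128
G_9 [brrbbrbbb]  L=[0,1/4,3/8,13/32,27/64,55/128]  R=[7/16,1/2,1]  gives 111/256
G_10 [brrbbrbbbb]  L=[0,1/4,3/8,13/32,27/64,55/128,111/256]  R=[7/16,1/2,1]  gives 223/512
G_11 [brrbbrbbbbr]  L=[0,1/4,3/8,13/32,27/64,55/128,111/256]  R=[223/512,7/16,1/2,1]  gives 445/1024
G_12 [brrbbrbbbbrr]  L=[0,1/4,3/8,13/32,27/64,55/128,111/256]  R=[445/1024,223/512,7/16,1/2,1]  gives 889/2048
G_13 [brrbbrbbbbrrr]  L=[0,1/4,3/8,13/32,27/64,55/128,111/256]  R=[889/2048,445/1024,223/512,7/16,1/2,1]  gives 1777/4096
G_14 [brrbbrbbbbrrrr]  L=[0,1/4,3/8,13/32,27/64,55/128,111/256]  R=[1777/4096,889/2048,445/1024,223/512,7/16,1/2,1]  gives 3553/8192

3553/8192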